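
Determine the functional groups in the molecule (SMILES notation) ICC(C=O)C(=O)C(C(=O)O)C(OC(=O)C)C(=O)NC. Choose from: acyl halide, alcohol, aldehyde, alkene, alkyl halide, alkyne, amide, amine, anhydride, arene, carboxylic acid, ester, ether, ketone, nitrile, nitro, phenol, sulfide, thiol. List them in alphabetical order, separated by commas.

aldehyde, alkyl halide, amide, carboxylic acid, ester, ketone

Working along the chain:
  ICH2: halogen on an sp³ carbon → alkyl halide.
  CH(CHO): pendant –CHO: carbonyl C bonded to C and H → aldehyde.
  CO: –C(=O)– with carbon on both sides → ketone.
  CH(COOH): pendant –COOH: carbonyl C bonded to C and –OH → carboxylic acid.
  CH(OCOCH3): pendant –OC(=O)CH3: an acyloxy group → ester.
  CONHCH3: –C(=O)NHCH3: carbonyl C bonded to C and to N → amide (the N is not an amine).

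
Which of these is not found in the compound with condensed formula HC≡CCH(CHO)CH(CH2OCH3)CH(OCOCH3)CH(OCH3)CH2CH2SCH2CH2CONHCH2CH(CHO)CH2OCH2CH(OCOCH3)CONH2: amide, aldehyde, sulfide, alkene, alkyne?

alkyne: present (HC≡C — C≡C triple bond → alkyne).
amide: present (CH2CONHCH2 — –C(=O)–N– linkage → amide (the N is not an amine)).
sulfide: present (CH2SCH2 — C–S–C linkage → sulfide (thioether)).
aldehyde: present (CH(CHO) — pendant –CHO: carbonyl C bonded to C and H → aldehyde).
alkene: no segment matches this pattern.

alkene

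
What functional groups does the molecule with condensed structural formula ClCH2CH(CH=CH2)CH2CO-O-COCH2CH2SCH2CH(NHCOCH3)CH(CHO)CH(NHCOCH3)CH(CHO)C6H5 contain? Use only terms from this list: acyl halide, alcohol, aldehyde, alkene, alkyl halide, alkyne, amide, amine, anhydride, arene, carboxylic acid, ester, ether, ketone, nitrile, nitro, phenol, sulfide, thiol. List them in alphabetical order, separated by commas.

Reading the structure from left to right:
  ClCH2: halogen on an sp³ carbon → alkyl halide.
  CH(CH=CH2): pendant –CH=CH2: C=C double bond → alkene.
  CH2CO-O-COCH2: two acyl groups sharing one oxygen, –C(=O)–O–C(=O)– → anhydride.
  CH2SCH2: C–S–C linkage → sulfide (thioether).
  CH(NHCOCH3): pendant –NHC(=O)CH3: N bonded to a carbonyl → amide (not amine).
  CH(CHO): pendant –CHO: carbonyl C bonded to C and H → aldehyde.
  CH(NHCOCH3): pendant –NHC(=O)CH3: N bonded to a carbonyl → amide (not amine).
  CH(CHO): pendant –CHO: carbonyl C bonded to C and H → aldehyde.
  C6H5: –C6H5 phenyl ring → arene.

aldehyde, alkene, alkyl halide, amide, anhydride, arene, sulfide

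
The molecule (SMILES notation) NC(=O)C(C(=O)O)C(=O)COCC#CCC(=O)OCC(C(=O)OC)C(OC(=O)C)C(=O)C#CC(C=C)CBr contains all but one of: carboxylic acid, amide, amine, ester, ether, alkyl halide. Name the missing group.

amine

amide: present (H2NCO — –C(=O)NH2: carbonyl C bonded to C and to N → amide (the N is not a separate amine)).
ether: present (CH2OCH2 — C–O–C with sp³ carbons on both sides and no adjacent C=O → ether).
ester: present (CH2COOCH2 — –C(=O)–O–C with C on the carbonyl side → ester).
alkyl halide: present (CH2Br — halogen on an sp³ carbon → alkyl halide).
carboxylic acid: present (CH(COOH) — pendant –COOH: carbonyl C bonded to C and –OH → carboxylic acid).
amine: absent. In H2NCO, the nitrogen is bonded directly to a carbonyl carbon, making it part of an amide, not a free amine.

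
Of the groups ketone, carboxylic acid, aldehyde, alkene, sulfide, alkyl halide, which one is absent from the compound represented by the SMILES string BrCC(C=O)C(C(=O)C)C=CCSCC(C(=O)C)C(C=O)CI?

carboxylic acid

aldehyde: present (CH(CHO) — pendant –CHO: carbonyl C bonded to C and H → aldehyde).
sulfide: present (CH2SCH2 — C–S–C linkage → sulfide (thioether)).
alkene: present (CH=CH — C=C double bond → alkene).
alkyl halide: present (BrCH2 — halogen on an sp³ carbon → alkyl halide).
ketone: present (CH(COCH3) — pendant –COCH3: carbonyl C bonded to two carbons → ketone).
carboxylic acid: no segment matches this pattern.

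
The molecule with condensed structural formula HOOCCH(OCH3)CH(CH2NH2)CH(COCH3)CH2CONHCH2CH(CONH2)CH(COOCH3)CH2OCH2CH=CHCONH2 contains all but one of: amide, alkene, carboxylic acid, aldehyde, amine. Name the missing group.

amide: present (CH2CONHCH2 — –C(=O)–N– linkage → amide (the N is not an amine)).
alkene: present (CH=CH — C=C double bond → alkene).
amine: present (CH(CH2NH2) — pendant –CH2NH2: N on sp³ C, no adjacent C=O → amine).
carboxylic acid: present (HOOC — –COOH: carbonyl C bonded to –OH and C → carboxylic acid (the –OH is not a separate alcohol)).
aldehyde: absent. In CH(COCH3), the carbonyl carbon is bonded to two carbons, so it is a ketone, not an aldehyde. In HOOC, the carbonyl carbon bears –OH, not –H, so it is a carboxylic acid.

aldehyde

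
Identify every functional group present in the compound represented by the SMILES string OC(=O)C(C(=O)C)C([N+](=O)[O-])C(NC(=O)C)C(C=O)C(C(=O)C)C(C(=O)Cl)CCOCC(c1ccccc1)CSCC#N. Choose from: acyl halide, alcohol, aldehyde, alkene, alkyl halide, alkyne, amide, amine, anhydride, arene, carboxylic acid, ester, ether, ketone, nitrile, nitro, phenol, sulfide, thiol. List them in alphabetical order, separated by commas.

Reading the structure from left to right:
  HOOC: –COOH: carbonyl C bonded to –OH and C → carboxylic acid (the –OH is not a separate alcohol).
  CH(COCH3): pendant –COCH3: carbonyl C bonded to two carbons → ketone.
  CH(NO2): –NO2 on an sp³ carbon → nitro (the N=O is not a carbonyl).
  CH(NHCOCH3): pendant –NHC(=O)CH3: N bonded to a carbonyl → amide (not amine).
  CH(CHO): pendant –CHO: carbonyl C bonded to C and H → aldehyde.
  CH(COCH3): pendant –COCH3: carbonyl C bonded to two carbons → ketone.
  CH(COCl): pendant –C(=O)X: carbonyl C bonded to C and halogen → acyl halide.
  CH2OCH2: C–O–C with sp³ carbons on both sides and no adjacent C=O → ether.
  CH(C6H5): pendant –C6H5: benzene ring → arene.
  CH2SCH2: C–S–C linkage → sulfide (thioether).
  CN: –C≡N: carbon triple-bonded to nitrogen → nitrile.

acyl halide, aldehyde, amide, arene, carboxylic acid, ether, ketone, nitrile, nitro, sulfide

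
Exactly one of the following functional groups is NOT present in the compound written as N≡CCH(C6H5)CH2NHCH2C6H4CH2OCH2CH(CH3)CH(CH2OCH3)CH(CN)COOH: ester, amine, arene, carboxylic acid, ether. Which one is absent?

ester

arene: present (CH(C6H5) — pendant –C6H5: benzene ring → arene).
ether: present (CH2OCH2 — C–O–C with sp³ carbons on both sides and no adjacent C=O → ether).
carboxylic acid: present (COOH — –COOH: carbonyl C bonded to –OH and C → carboxylic acid (the –OH is not a separate alcohol)).
amine: present (CH2NHCH2 — C–N–C with sp³ carbons and no adjacent C=O → amine (secondary)).
ester: no segment matches this pattern.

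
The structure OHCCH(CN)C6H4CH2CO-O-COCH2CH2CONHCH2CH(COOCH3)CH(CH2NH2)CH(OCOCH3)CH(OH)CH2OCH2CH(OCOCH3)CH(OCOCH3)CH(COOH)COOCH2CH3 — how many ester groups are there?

5

Reading the structure from left to right:
  OHC: terminal –CHO: carbonyl C bonded to H and C → aldehyde.
  CH(CN): pendant –C≡N: nitrile.
  C6H4: para-disubstituted benzene ring → arene.
  CH2CO-O-COCH2: two acyl groups sharing one oxygen, –C(=O)–O–C(=O)– → anhydride.
  CH2CONHCH2: –C(=O)–N– linkage → amide (the N is not an amine).
  CH(COOCH3): pendant –COOCH3: carbonyl C bonded to C and –OCH3 → ester.
  CH(CH2NH2): pendant –CH2NH2: N on sp³ C, no adjacent C=O → amine.
  CH(OCOCH3): pendant –OC(=O)CH3: an acyloxy group → ester.
  CH(OH): –OH on an sp³ carbon → alcohol (secondary).
  CH2OCH2: C–O–C with sp³ carbons on both sides and no adjacent C=O → ether.
  CH(OCOCH3): pendant –OC(=O)CH3: an acyloxy group → ester.
  CH(OCOCH3): pendant –OC(=O)CH3: an acyloxy group → ester.
  CH(COOH): pendant –COOH: carbonyl C bonded to C and –OH → carboxylic acid.
  COOCH2CH3: –C(=O)OCH2CH3: carbonyl C bonded to C and to –OEt → ester.
Ester appears at: CH(COOCH3), CH(OCOCH3), CH(OCOCH3), CH(OCOCH3), COOCH2CH3 → 5.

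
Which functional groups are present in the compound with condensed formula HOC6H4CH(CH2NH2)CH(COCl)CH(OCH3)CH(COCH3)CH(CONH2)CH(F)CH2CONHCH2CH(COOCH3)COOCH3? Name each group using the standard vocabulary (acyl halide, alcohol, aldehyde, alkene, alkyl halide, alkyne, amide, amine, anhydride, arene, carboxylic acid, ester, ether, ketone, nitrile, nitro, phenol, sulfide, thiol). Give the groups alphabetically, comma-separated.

–OH attached directly to an aromatic ring → phenol (not alcohol); the ring itself is an arene.
pendant –CH2NH2: N on sp³ C, no adjacent C=O → amine.
pendant –C(=O)X: carbonyl C bonded to C and halogen → acyl halide.
pendant –OCH3: C–O–C with sp³ C, no adjacent C=O → ether.
pendant –COCH3: carbonyl C bonded to two carbons → ketone.
pendant –CONH2: carbonyl C bonded to C and N → amide.
halogen on an sp³ carbon → alkyl halide.
–C(=O)–N– linkage → amide (the N is not an amine).
pendant –COOCH3: carbonyl C bonded to C and –OCH3 → ester.
–C(=O)OCH3: carbonyl C bonded to C and to –OCH3 → ester (not ketone + ether).

acyl halide, alkyl halide, amide, amine, arene, ester, ether, ketone, phenol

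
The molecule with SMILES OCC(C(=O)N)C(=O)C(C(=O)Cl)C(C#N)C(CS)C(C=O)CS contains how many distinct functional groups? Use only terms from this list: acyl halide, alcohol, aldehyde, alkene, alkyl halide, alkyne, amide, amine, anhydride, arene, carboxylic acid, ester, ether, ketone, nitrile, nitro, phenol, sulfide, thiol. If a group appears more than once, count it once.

7

HO– on an sp³ carbon → alcohol.
pendant –CONH2: carbonyl C bonded to C and N → amide.
–C(=O)– with carbon on both sides → ketone.
pendant –C(=O)X: carbonyl C bonded to C and halogen → acyl halide.
pendant –C≡N: nitrile.
pendant –CH2SH → thiol.
pendant –CHO: carbonyl C bonded to C and H → aldehyde.
–SH on an sp³ carbon → thiol.
Distinct types present: acyl halide, alcohol, aldehyde, amide, ketone, nitrile, thiol.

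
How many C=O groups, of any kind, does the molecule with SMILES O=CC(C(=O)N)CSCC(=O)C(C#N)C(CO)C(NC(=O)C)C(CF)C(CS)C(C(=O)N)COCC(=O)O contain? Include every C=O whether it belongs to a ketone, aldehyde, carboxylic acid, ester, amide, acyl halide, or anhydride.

OHC: aldehyde, 1 C=O (running total 1).
CH(CONH2): amide, 1 C=O (running total 2).
CO: ketone, 1 C=O (running total 3).
CH(NHCOCH3): amide, 1 C=O (running total 4).
CH(CONH2): amide, 1 C=O (running total 5).
COOH: carboxylic acid, 1 C=O (running total 6).

6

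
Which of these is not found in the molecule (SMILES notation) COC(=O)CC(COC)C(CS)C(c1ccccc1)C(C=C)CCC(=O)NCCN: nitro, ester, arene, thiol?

ester: present (CH3OOC — CH3O–C(=O)–: carbonyl C bonded to C and to –OCH3 → ester (not ketone + ether)).
thiol: present (CH(CH2SH) — pendant –CH2SH → thiol).
arene: present (CH(C6H5) — pendant –C6H5: benzene ring → arene).
nitro: no segment matches this pattern.

nitro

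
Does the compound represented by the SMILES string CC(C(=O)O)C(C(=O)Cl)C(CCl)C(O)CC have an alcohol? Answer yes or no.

yes

pendant –COOH: carbonyl C bonded to C and –OH → carboxylic acid.
pendant –C(=O)X: carbonyl C bonded to C and halogen → acyl halide.
pendant –CH2X: halogen on sp³ carbon → alkyl halide.
–OH on an sp³ carbon → alcohol (secondary).
The CH(OH) segment supplies the alcohol: –OH on an sp³ carbon → alcohol (secondary).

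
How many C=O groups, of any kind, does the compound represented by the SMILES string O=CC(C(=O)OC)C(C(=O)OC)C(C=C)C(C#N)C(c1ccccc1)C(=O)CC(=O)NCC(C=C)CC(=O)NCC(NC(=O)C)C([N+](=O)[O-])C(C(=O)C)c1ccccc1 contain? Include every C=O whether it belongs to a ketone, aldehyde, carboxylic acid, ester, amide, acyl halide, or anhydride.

OHC: aldehyde, 1 C=O (running total 1).
CH(COOCH3): ester, 1 C=O (running total 2).
CH(COOCH3): ester, 1 C=O (running total 3).
CO: ketone, 1 C=O (running total 4).
CH2CONHCH2: amide, 1 C=O (running total 5).
CH2CONHCH2: amide, 1 C=O (running total 6).
CH(NHCOCH3): amide, 1 C=O (running total 7).
CH(COCH3): ketone, 1 C=O (running total 8).

8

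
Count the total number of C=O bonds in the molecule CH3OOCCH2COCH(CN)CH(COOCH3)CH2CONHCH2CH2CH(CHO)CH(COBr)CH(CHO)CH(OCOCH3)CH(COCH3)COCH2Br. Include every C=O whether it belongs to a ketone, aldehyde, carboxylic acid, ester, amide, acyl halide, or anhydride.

10

CH3OOC: ester, 1 C=O (running total 1).
CO: ketone, 1 C=O (running total 2).
CH(COOCH3): ester, 1 C=O (running total 3).
CH2CONHCH2: amide, 1 C=O (running total 4).
CH(CHO): aldehyde, 1 C=O (running total 5).
CH(COBr): acyl halide, 1 C=O (running total 6).
CH(CHO): aldehyde, 1 C=O (running total 7).
CH(OCOCH3): ester, 1 C=O (running total 8).
CH(COCH3): ketone, 1 C=O (running total 9).
CO: ketone, 1 C=O (running total 10).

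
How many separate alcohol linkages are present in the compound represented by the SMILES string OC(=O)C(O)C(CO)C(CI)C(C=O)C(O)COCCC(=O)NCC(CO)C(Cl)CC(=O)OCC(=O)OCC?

4

Reading the structure from left to right:
  HOOC: –COOH: carbonyl C bonded to –OH and C → carboxylic acid (the –OH is not a separate alcohol).
  CH(OH): –OH on an sp³ carbon → alcohol (secondary).
  CH(CH2OH): pendant –CH2OH on an sp³ backbone C → alcohol.
  CH(CH2I): pendant –CH2X: halogen on sp³ carbon → alkyl halide.
  CH(CHO): pendant –CHO: carbonyl C bonded to C and H → aldehyde.
  CH(OH): –OH on an sp³ carbon → alcohol (secondary).
  CH2OCH2: C–O–C with sp³ carbons on both sides and no adjacent C=O → ether.
  CH2CONHCH2: –C(=O)–N– linkage → amide (the N is not an amine).
  CH(CH2OH): pendant –CH2OH on an sp³ backbone C → alcohol.
  CH(Cl): halogen on an sp³ carbon → alkyl halide.
  CH2COOCH2: –C(=O)–O–C with C on the carbonyl side → ester.
  COOCH2CH3: –C(=O)OCH2CH3: carbonyl C bonded to C and to –OEt → ester.
Alcohol appears at: CH(OH), CH(CH2OH), CH(OH), CH(CH2OH) → 4.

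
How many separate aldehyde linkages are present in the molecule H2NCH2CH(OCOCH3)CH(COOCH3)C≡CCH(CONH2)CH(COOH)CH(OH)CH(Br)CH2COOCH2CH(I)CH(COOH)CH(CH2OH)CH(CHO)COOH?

1

–NH2 on an sp³ carbon with no adjacent C=O → amine.
pendant –OC(=O)CH3: an acyloxy group → ester.
pendant –COOCH3: carbonyl C bonded to C and –OCH3 → ester.
C≡C triple bond → alkyne.
pendant –CONH2: carbonyl C bonded to C and N → amide.
pendant –COOH: carbonyl C bonded to C and –OH → carboxylic acid.
–OH on an sp³ carbon → alcohol (secondary).
halogen on an sp³ carbon → alkyl halide.
–C(=O)–O–C with C on the carbonyl side → ester.
halogen on an sp³ carbon → alkyl halide.
pendant –COOH: carbonyl C bonded to C and –OH → carboxylic acid.
pendant –CH2OH on an sp³ backbone C → alcohol.
pendant –CHO: carbonyl C bonded to C and H → aldehyde.
–COOH: carbonyl C bonded to –OH and C → carboxylic acid (the –OH is not a separate alcohol).
Aldehyde appears at: CH(CHO) → 1.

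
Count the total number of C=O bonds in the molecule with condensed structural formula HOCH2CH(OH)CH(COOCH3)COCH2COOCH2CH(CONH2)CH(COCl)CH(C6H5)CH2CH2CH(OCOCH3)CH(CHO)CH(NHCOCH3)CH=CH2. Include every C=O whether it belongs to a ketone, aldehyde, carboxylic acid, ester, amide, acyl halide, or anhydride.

8

CH(COOCH3): ester, 1 C=O (running total 1).
CO: ketone, 1 C=O (running total 2).
CH2COOCH2: ester, 1 C=O (running total 3).
CH(CONH2): amide, 1 C=O (running total 4).
CH(COCl): acyl halide, 1 C=O (running total 5).
CH(OCOCH3): ester, 1 C=O (running total 6).
CH(CHO): aldehyde, 1 C=O (running total 7).
CH(NHCOCH3): amide, 1 C=O (running total 8).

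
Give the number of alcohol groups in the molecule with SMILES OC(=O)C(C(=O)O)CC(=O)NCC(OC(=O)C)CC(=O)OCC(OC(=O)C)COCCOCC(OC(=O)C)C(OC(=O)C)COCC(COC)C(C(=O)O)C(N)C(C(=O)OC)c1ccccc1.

Working along the chain:
  HOOC: –COOH: carbonyl C bonded to –OH and C → carboxylic acid (the –OH is not a separate alcohol).
  CH(COOH): pendant –COOH: carbonyl C bonded to C and –OH → carboxylic acid.
  CH2CONHCH2: –C(=O)–N– linkage → amide (the N is not an amine).
  CH(OCOCH3): pendant –OC(=O)CH3: an acyloxy group → ester.
  CH2COOCH2: –C(=O)–O–C with C on the carbonyl side → ester.
  CH(OCOCH3): pendant –OC(=O)CH3: an acyloxy group → ester.
  CH2OCH2: C–O–C with sp³ carbons on both sides and no adjacent C=O → ether.
  CH2OCH2: C–O–C with sp³ carbons on both sides and no adjacent C=O → ether.
  CH(OCOCH3): pendant –OC(=O)CH3: an acyloxy group → ester.
  CH(OCOCH3): pendant –OC(=O)CH3: an acyloxy group → ester.
  CH2OCH2: C–O–C with sp³ carbons on both sides and no adjacent C=O → ether.
  CH(CH2OCH3): pendant –CH2OCH3: C–O–C linkage → ether.
  CH(COOH): pendant –COOH: carbonyl C bonded to C and –OH → carboxylic acid.
  CH(NH2): –NH2 on an sp³ carbon with no adjacent C=O → amine.
  CH(COOCH3): pendant –COOCH3: carbonyl C bonded to C and –OCH3 → ester.
  C6H5: –C6H5 phenyl ring → arene.
No segment is a alcohol: HOOC is carboxylic acid, not alcohol; CH(COOH) is carboxylic acid, not alcohol; CH2OCH2 is ether, not alcohol. → 0.

0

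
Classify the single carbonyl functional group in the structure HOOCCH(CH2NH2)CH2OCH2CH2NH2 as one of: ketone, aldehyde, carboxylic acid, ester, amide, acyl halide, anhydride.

carboxylic acid

The carbonyl is in the HOOC segment: –COOH: carbonyl C bonded to –OH and C → carboxylic acid (the –OH is not a separate alcohol).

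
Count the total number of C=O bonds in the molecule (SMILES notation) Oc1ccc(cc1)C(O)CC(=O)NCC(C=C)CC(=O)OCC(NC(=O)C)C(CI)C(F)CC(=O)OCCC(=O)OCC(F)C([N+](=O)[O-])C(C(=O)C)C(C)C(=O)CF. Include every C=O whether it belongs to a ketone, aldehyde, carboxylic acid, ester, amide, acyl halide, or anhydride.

7

CH2CONHCH2: amide, 1 C=O (running total 1).
CH2COOCH2: ester, 1 C=O (running total 2).
CH(NHCOCH3): amide, 1 C=O (running total 3).
CH2COOCH2: ester, 1 C=O (running total 4).
CH2COOCH2: ester, 1 C=O (running total 5).
CH(COCH3): ketone, 1 C=O (running total 6).
CO: ketone, 1 C=O (running total 7).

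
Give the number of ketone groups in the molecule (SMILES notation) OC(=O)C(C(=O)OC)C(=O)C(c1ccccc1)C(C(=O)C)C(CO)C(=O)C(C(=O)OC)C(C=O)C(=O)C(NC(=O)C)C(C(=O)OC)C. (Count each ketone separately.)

–COOH: carbonyl C bonded to –OH and C → carboxylic acid (the –OH is not a separate alcohol).
pendant –COOCH3: carbonyl C bonded to C and –OCH3 → ester.
–C(=O)– with carbon on both sides → ketone.
pendant –C6H5: benzene ring → arene.
pendant –COCH3: carbonyl C bonded to two carbons → ketone.
pendant –CH2OH on an sp³ backbone C → alcohol.
–C(=O)– with carbon on both sides → ketone.
pendant –COOCH3: carbonyl C bonded to C and –OCH3 → ester.
pendant –CHO: carbonyl C bonded to C and H → aldehyde.
–C(=O)– with carbon on both sides → ketone.
pendant –NHC(=O)CH3: N bonded to a carbonyl → amide (not amine).
pendant –COOCH3: carbonyl C bonded to C and –OCH3 → ester.
Ketone appears at: CO, CH(COCH3), CO, CO → 4.

4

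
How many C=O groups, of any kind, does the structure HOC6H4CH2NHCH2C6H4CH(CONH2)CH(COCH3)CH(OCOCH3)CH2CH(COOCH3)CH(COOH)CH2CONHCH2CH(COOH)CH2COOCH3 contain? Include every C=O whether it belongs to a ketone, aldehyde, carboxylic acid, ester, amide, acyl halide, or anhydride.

8

CH(CONH2): amide, 1 C=O (running total 1).
CH(COCH3): ketone, 1 C=O (running total 2).
CH(OCOCH3): ester, 1 C=O (running total 3).
CH(COOCH3): ester, 1 C=O (running total 4).
CH(COOH): carboxylic acid, 1 C=O (running total 5).
CH2CONHCH2: amide, 1 C=O (running total 6).
CH(COOH): carboxylic acid, 1 C=O (running total 7).
COOCH3: ester, 1 C=O (running total 8).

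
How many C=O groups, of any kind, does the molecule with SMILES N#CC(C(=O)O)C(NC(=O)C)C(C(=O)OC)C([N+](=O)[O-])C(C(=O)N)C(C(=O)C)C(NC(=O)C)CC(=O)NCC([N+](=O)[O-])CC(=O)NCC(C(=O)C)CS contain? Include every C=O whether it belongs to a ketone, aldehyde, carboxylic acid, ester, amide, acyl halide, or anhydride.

9

CH(COOH): carboxylic acid, 1 C=O (running total 1).
CH(NHCOCH3): amide, 1 C=O (running total 2).
CH(COOCH3): ester, 1 C=O (running total 3).
CH(CONH2): amide, 1 C=O (running total 4).
CH(COCH3): ketone, 1 C=O (running total 5).
CH(NHCOCH3): amide, 1 C=O (running total 6).
CH2CONHCH2: amide, 1 C=O (running total 7).
CH2CONHCH2: amide, 1 C=O (running total 8).
CH(COCH3): ketone, 1 C=O (running total 9).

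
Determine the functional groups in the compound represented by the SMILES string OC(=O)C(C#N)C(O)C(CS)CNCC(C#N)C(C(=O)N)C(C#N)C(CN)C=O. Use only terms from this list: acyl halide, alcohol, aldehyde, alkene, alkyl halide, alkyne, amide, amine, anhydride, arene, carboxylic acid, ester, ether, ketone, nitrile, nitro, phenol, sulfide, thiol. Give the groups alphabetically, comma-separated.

alcohol, aldehyde, amide, amine, carboxylic acid, nitrile, thiol

–COOH: carbonyl C bonded to –OH and C → carboxylic acid (the –OH is not a separate alcohol).
pendant –C≡N: nitrile.
–OH on an sp³ carbon → alcohol (secondary).
pendant –CH2SH → thiol.
C–N–C with sp³ carbons and no adjacent C=O → amine (secondary).
pendant –C≡N: nitrile.
pendant –CONH2: carbonyl C bonded to C and N → amide.
pendant –C≡N: nitrile.
pendant –CH2NH2: N on sp³ C, no adjacent C=O → amine.
terminal –CHO: carbonyl C bonded to H and C → aldehyde.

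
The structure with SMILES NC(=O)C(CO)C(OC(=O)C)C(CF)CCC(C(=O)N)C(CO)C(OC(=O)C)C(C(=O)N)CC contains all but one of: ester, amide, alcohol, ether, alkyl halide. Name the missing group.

ether

amide: present (H2NCO — –C(=O)NH2: carbonyl C bonded to C and to N → amide (the N is not a separate amine)).
alkyl halide: present (CH(CH2F) — pendant –CH2X: halogen on sp³ carbon → alkyl halide).
ester: present (CH(OCOCH3) — pendant –OC(=O)CH3: an acyloxy group → ester).
alcohol: present (CH(CH2OH) — pendant –CH2OH on an sp³ backbone C → alcohol).
ether: absent. In CH(OCOCH3), the C–O–C oxygen is adjacent to a C=O, so it belongs to an ester, not an ether.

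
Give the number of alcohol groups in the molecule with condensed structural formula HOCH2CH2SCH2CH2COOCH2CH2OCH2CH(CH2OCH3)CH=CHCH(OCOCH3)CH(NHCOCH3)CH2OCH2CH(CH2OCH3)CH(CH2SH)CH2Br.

1

Taking each segment in turn:
  HOCH2: HO– on an sp³ carbon → alcohol.
  CH2SCH2: C–S–C linkage → sulfide (thioether).
  CH2COOCH2: –C(=O)–O–C with C on the carbonyl side → ester.
  CH2OCH2: C–O–C with sp³ carbons on both sides and no adjacent C=O → ether.
  CH(CH2OCH3): pendant –CH2OCH3: C–O–C linkage → ether.
  CH=CH: C=C double bond → alkene.
  CH(OCOCH3): pendant –OC(=O)CH3: an acyloxy group → ester.
  CH(NHCOCH3): pendant –NHC(=O)CH3: N bonded to a carbonyl → amide (not amine).
  CH2OCH2: C–O–C with sp³ carbons on both sides and no adjacent C=O → ether.
  CH(CH2OCH3): pendant –CH2OCH3: C–O–C linkage → ether.
  CH(CH2SH): pendant –CH2SH → thiol.
  CH2Br: halogen on an sp³ carbon → alkyl halide.
Alcohol appears at: HOCH2 → 1.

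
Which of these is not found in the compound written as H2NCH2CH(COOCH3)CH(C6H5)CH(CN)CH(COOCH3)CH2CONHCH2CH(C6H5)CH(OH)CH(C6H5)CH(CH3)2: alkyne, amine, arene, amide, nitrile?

amine: present (H2NCH2 — –NH2 on an sp³ carbon with no adjacent C=O → amine).
amide: present (CH2CONHCH2 — –C(=O)–N– linkage → amide (the N is not an amine)).
nitrile: present (CH(CN) — pendant –C≡N: nitrile).
arene: present (CH(C6H5) — pendant –C6H5: benzene ring → arene).
alkyne: absent. In CH(CN), the triple bond is C≡N, not C≡C, so it is a nitrile.

alkyne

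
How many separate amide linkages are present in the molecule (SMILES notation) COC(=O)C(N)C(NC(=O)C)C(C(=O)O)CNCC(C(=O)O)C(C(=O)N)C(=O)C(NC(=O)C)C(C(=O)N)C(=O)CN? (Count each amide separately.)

4

Reading the structure from left to right:
  CH3OOC: CH3O–C(=O)–: carbonyl C bonded to C and to –OCH3 → ester (not ketone + ether).
  CH(NH2): –NH2 on an sp³ carbon with no adjacent C=O → amine.
  CH(NHCOCH3): pendant –NHC(=O)CH3: N bonded to a carbonyl → amide (not amine).
  CH(COOH): pendant –COOH: carbonyl C bonded to C and –OH → carboxylic acid.
  CH2NHCH2: C–N–C with sp³ carbons and no adjacent C=O → amine (secondary).
  CH(COOH): pendant –COOH: carbonyl C bonded to C and –OH → carboxylic acid.
  CH(CONH2): pendant –CONH2: carbonyl C bonded to C and N → amide.
  CO: –C(=O)– with carbon on both sides → ketone.
  CH(NHCOCH3): pendant –NHC(=O)CH3: N bonded to a carbonyl → amide (not amine).
  CH(CONH2): pendant –CONH2: carbonyl C bonded to C and N → amide.
  CO: –C(=O)– with carbon on both sides → ketone.
  CH2NH2: –NH2 on an sp³ carbon with no adjacent C=O → amine.
Amide appears at: CH(NHCOCH3), CH(CONH2), CH(NHCOCH3), CH(CONH2) → 4.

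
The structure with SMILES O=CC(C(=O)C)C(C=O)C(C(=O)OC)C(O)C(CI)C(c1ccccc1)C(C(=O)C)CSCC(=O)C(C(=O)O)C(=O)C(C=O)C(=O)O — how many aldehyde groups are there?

3

terminal –CHO: carbonyl C bonded to H and C → aldehyde.
pendant –COCH3: carbonyl C bonded to two carbons → ketone.
pendant –CHO: carbonyl C bonded to C and H → aldehyde.
pendant –COOCH3: carbonyl C bonded to C and –OCH3 → ester.
–OH on an sp³ carbon → alcohol (secondary).
pendant –CH2X: halogen on sp³ carbon → alkyl halide.
pendant –C6H5: benzene ring → arene.
pendant –COCH3: carbonyl C bonded to two carbons → ketone.
C–S–C linkage → sulfide (thioether).
–C(=O)– with carbon on both sides → ketone.
pendant –COOH: carbonyl C bonded to C and –OH → carboxylic acid.
–C(=O)– with carbon on both sides → ketone.
pendant –CHO: carbonyl C bonded to C and H → aldehyde.
–COOH: carbonyl C bonded to –OH and C → carboxylic acid (the –OH is not a separate alcohol).
Aldehyde appears at: OHC, CH(CHO), CH(CHO) → 3.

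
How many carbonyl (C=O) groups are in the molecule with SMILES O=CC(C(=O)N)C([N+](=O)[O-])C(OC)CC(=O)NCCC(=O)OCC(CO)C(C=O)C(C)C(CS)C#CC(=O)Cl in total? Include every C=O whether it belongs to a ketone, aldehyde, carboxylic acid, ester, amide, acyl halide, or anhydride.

OHC: aldehyde, 1 C=O (running total 1).
CH(CONH2): amide, 1 C=O (running total 2).
CH2CONHCH2: amide, 1 C=O (running total 3).
CH2COOCH2: ester, 1 C=O (running total 4).
CH(CHO): aldehyde, 1 C=O (running total 5).
COCl: acyl halide, 1 C=O (running total 6).

6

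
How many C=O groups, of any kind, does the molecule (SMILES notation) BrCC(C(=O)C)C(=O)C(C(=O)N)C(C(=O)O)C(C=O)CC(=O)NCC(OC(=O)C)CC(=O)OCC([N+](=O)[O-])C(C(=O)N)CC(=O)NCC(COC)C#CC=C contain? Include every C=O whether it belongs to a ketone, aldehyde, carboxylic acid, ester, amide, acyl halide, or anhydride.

CH(COCH3): ketone, 1 C=O (running total 1).
CO: ketone, 1 C=O (running total 2).
CH(CONH2): amide, 1 C=O (running total 3).
CH(COOH): carboxylic acid, 1 C=O (running total 4).
CH(CHO): aldehyde, 1 C=O (running total 5).
CH2CONHCH2: amide, 1 C=O (running total 6).
CH(OCOCH3): ester, 1 C=O (running total 7).
CH2COOCH2: ester, 1 C=O (running total 8).
CH(CONH2): amide, 1 C=O (running total 9).
CH2CONHCH2: amide, 1 C=O (running total 10).

10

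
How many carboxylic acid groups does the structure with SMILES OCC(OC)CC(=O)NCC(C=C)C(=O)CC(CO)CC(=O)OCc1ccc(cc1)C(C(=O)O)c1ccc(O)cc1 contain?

HO– on an sp³ carbon → alcohol.
pendant –OCH3: C–O–C with sp³ C, no adjacent C=O → ether.
–C(=O)–N– linkage → amide (the N is not an amine).
pendant –CH=CH2: C=C double bond → alkene.
–C(=O)– with carbon on both sides → ketone.
pendant –CH2OH on an sp³ backbone C → alcohol.
–C(=O)–O–C with C on the carbonyl side → ester.
para-disubstituted benzene ring → arene.
pendant –COOH: carbonyl C bonded to C and –OH → carboxylic acid.
–OH attached directly to an aromatic ring → phenol (not alcohol); the ring itself is an arene.
Carboxylic acid appears at: CH(COOH) → 1.

1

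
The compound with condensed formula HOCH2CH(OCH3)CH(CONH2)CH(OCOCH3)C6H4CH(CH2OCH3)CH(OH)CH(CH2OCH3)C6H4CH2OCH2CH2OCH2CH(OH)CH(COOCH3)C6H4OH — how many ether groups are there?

5

Taking each segment in turn:
  HOCH2: HO– on an sp³ carbon → alcohol.
  CH(OCH3): pendant –OCH3: C–O–C with sp³ C, no adjacent C=O → ether.
  CH(CONH2): pendant –CONH2: carbonyl C bonded to C and N → amide.
  CH(OCOCH3): pendant –OC(=O)CH3: an acyloxy group → ester.
  C6H4: para-disubstituted benzene ring → arene.
  CH(CH2OCH3): pendant –CH2OCH3: C–O–C linkage → ether.
  CH(OH): –OH on an sp³ carbon → alcohol (secondary).
  CH(CH2OCH3): pendant –CH2OCH3: C–O–C linkage → ether.
  C6H4: para-disubstituted benzene ring → arene.
  CH2OCH2: C–O–C with sp³ carbons on both sides and no adjacent C=O → ether.
  CH2OCH2: C–O–C with sp³ carbons on both sides and no adjacent C=O → ether.
  CH(OH): –OH on an sp³ carbon → alcohol (secondary).
  CH(COOCH3): pendant –COOCH3: carbonyl C bonded to C and –OCH3 → ester.
  C6H4OH: –OH attached directly to an aromatic ring → phenol (not alcohol); the ring itself is an arene.
Ether appears at: CH(OCH3), CH(CH2OCH3), CH(CH2OCH3), CH2OCH2, CH2OCH2 → 5.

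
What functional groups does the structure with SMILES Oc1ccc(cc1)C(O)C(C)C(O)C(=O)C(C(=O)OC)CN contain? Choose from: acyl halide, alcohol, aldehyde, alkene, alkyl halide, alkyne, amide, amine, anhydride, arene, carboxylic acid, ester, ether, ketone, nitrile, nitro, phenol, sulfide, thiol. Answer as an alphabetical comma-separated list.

Reading the structure from left to right:
  HOC6H4: –OH attached directly to an aromatic ring → phenol (not alcohol); the ring itself is an arene.
  CH(OH): –OH on an sp³ carbon → alcohol (secondary).
  CH(OH): –OH on an sp³ carbon → alcohol (secondary).
  CO: –C(=O)– with carbon on both sides → ketone.
  CH(COOCH3): pendant –COOCH3: carbonyl C bonded to C and –OCH3 → ester.
  CH2NH2: –NH2 on an sp³ carbon with no adjacent C=O → amine.

alcohol, amine, arene, ester, ketone, phenol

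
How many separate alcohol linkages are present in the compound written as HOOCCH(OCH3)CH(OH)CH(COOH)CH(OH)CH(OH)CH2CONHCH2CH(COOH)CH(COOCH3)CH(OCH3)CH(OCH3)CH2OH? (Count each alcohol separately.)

4

–COOH: carbonyl C bonded to –OH and C → carboxylic acid (the –OH is not a separate alcohol).
pendant –OCH3: C–O–C with sp³ C, no adjacent C=O → ether.
–OH on an sp³ carbon → alcohol (secondary).
pendant –COOH: carbonyl C bonded to C and –OH → carboxylic acid.
–OH on an sp³ carbon → alcohol (secondary).
–OH on an sp³ carbon → alcohol (secondary).
–C(=O)–N– linkage → amide (the N is not an amine).
pendant –COOH: carbonyl C bonded to C and –OH → carboxylic acid.
pendant –COOCH3: carbonyl C bonded to C and –OCH3 → ester.
pendant –OCH3: C–O–C with sp³ C, no adjacent C=O → ether.
pendant –OCH3: C–O–C with sp³ C, no adjacent C=O → ether.
–OH on an sp³ carbon → alcohol.
Alcohol appears at: CH(OH), CH(OH), CH(OH), CH2OH → 4.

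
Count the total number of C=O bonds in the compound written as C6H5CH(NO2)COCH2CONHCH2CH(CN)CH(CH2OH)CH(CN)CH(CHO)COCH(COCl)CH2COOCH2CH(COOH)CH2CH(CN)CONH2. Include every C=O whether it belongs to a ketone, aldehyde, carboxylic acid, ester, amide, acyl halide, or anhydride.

CO: ketone, 1 C=O (running total 1).
CH2CONHCH2: amide, 1 C=O (running total 2).
CH(CHO): aldehyde, 1 C=O (running total 3).
CO: ketone, 1 C=O (running total 4).
CH(COCl): acyl halide, 1 C=O (running total 5).
CH2COOCH2: ester, 1 C=O (running total 6).
CH(COOH): carboxylic acid, 1 C=O (running total 7).
CONH2: amide, 1 C=O (running total 8).

8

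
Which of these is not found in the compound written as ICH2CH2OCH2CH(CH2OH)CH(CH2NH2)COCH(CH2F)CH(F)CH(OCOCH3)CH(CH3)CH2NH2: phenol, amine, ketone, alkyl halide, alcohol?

phenol

alkyl halide: present (ICH2 — halogen on an sp³ carbon → alkyl halide).
alcohol: present (CH(CH2OH) — pendant –CH2OH on an sp³ backbone C → alcohol).
ketone: present (CO — –C(=O)– with carbon on both sides → ketone).
amine: present (CH(CH2NH2) — pendant –CH2NH2: N on sp³ C, no adjacent C=O → amine).
phenol: absent. In CH(CH2OH), the –OH is on an sp³ carbon, not on an aromatic ring, so it is an alcohol.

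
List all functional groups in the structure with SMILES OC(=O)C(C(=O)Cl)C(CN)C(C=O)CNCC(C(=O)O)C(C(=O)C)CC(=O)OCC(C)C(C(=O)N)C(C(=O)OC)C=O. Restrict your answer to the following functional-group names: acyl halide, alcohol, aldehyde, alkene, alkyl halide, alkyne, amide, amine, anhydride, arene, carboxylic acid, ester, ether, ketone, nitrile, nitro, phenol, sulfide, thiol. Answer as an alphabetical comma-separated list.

acyl halide, aldehyde, amide, amine, carboxylic acid, ester, ketone

Reading the structure from left to right:
  HOOC: –COOH: carbonyl C bonded to –OH and C → carboxylic acid (the –OH is not a separate alcohol).
  CH(COCl): pendant –C(=O)X: carbonyl C bonded to C and halogen → acyl halide.
  CH(CH2NH2): pendant –CH2NH2: N on sp³ C, no adjacent C=O → amine.
  CH(CHO): pendant –CHO: carbonyl C bonded to C and H → aldehyde.
  CH2NHCH2: C–N–C with sp³ carbons and no adjacent C=O → amine (secondary).
  CH(COOH): pendant –COOH: carbonyl C bonded to C and –OH → carboxylic acid.
  CH(COCH3): pendant –COCH3: carbonyl C bonded to two carbons → ketone.
  CH2COOCH2: –C(=O)–O–C with C on the carbonyl side → ester.
  CH(CONH2): pendant –CONH2: carbonyl C bonded to C and N → amide.
  CH(COOCH3): pendant –COOCH3: carbonyl C bonded to C and –OCH3 → ester.
  CHO: terminal –CHO: carbonyl C bonded to H and C → aldehyde.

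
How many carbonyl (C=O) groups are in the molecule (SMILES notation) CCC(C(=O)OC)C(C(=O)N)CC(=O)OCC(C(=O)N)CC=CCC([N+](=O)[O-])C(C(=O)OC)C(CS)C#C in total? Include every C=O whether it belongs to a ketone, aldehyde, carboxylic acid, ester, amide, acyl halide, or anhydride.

CH(COOCH3): ester, 1 C=O (running total 1).
CH(CONH2): amide, 1 C=O (running total 2).
CH2COOCH2: ester, 1 C=O (running total 3).
CH(CONH2): amide, 1 C=O (running total 4).
CH(COOCH3): ester, 1 C=O (running total 5).

5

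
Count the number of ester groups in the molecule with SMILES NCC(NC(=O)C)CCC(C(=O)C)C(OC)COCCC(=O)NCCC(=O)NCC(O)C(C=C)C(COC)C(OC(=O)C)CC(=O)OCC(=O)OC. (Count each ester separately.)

Taking each segment in turn:
  H2NCH2: –NH2 on an sp³ carbon with no adjacent C=O → amine.
  CH(NHCOCH3): pendant –NHC(=O)CH3: N bonded to a carbonyl → amide (not amine).
  CH(COCH3): pendant –COCH3: carbonyl C bonded to two carbons → ketone.
  CH(OCH3): pendant –OCH3: C–O–C with sp³ C, no adjacent C=O → ether.
  CH2OCH2: C–O–C with sp³ carbons on both sides and no adjacent C=O → ether.
  CH2CONHCH2: –C(=O)–N– linkage → amide (the N is not an amine).
  CH2CONHCH2: –C(=O)–N– linkage → amide (the N is not an amine).
  CH(OH): –OH on an sp³ carbon → alcohol (secondary).
  CH(CH=CH2): pendant –CH=CH2: C=C double bond → alkene.
  CH(CH2OCH3): pendant –CH2OCH3: C–O–C linkage → ether.
  CH(OCOCH3): pendant –OC(=O)CH3: an acyloxy group → ester.
  CH2COOCH2: –C(=O)–O–C with C on the carbonyl side → ester.
  COOCH3: –C(=O)OCH3: carbonyl C bonded to C and to –OCH3 → ester (not ketone + ether).
Ester appears at: CH(OCOCH3), CH2COOCH2, COOCH3 → 3.

3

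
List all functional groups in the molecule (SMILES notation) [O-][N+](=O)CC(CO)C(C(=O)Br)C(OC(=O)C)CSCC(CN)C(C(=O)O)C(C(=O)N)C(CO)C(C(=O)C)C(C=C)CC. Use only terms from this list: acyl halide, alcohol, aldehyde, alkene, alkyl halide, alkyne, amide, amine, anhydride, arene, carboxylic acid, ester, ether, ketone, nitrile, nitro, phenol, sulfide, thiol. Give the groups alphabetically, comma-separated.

–NO2 on carbon → nitro group.
pendant –CH2OH on an sp³ backbone C → alcohol.
pendant –C(=O)X: carbonyl C bonded to C and halogen → acyl halide.
pendant –OC(=O)CH3: an acyloxy group → ester.
C–S–C linkage → sulfide (thioether).
pendant –CH2NH2: N on sp³ C, no adjacent C=O → amine.
pendant –COOH: carbonyl C bonded to C and –OH → carboxylic acid.
pendant –CONH2: carbonyl C bonded to C and N → amide.
pendant –CH2OH on an sp³ backbone C → alcohol.
pendant –COCH3: carbonyl C bonded to two carbons → ketone.
pendant –CH=CH2: C=C double bond → alkene.

acyl halide, alcohol, alkene, amide, amine, carboxylic acid, ester, ketone, nitro, sulfide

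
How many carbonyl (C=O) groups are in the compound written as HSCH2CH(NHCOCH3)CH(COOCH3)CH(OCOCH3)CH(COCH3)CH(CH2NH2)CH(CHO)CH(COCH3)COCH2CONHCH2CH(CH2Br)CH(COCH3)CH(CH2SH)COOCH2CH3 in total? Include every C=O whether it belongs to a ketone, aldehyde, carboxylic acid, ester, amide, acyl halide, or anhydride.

CH(NHCOCH3): amide, 1 C=O (running total 1).
CH(COOCH3): ester, 1 C=O (running total 2).
CH(OCOCH3): ester, 1 C=O (running total 3).
CH(COCH3): ketone, 1 C=O (running total 4).
CH(CHO): aldehyde, 1 C=O (running total 5).
CH(COCH3): ketone, 1 C=O (running total 6).
CO: ketone, 1 C=O (running total 7).
CH2CONHCH2: amide, 1 C=O (running total 8).
CH(COCH3): ketone, 1 C=O (running total 9).
COOCH2CH3: ester, 1 C=O (running total 10).

10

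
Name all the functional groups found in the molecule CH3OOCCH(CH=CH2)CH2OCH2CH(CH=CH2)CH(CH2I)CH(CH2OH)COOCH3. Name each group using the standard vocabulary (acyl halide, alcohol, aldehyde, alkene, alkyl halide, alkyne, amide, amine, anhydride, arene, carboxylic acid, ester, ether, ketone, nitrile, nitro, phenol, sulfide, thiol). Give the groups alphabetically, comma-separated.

CH3O–C(=O)–: carbonyl C bonded to C and to –OCH3 → ester (not ketone + ether).
pendant –CH=CH2: C=C double bond → alkene.
C–O–C with sp³ carbons on both sides and no adjacent C=O → ether.
pendant –CH=CH2: C=C double bond → alkene.
pendant –CH2X: halogen on sp³ carbon → alkyl halide.
pendant –CH2OH on an sp³ backbone C → alcohol.
–C(=O)OCH3: carbonyl C bonded to C and to –OCH3 → ester (not ketone + ether).

alcohol, alkene, alkyl halide, ester, ether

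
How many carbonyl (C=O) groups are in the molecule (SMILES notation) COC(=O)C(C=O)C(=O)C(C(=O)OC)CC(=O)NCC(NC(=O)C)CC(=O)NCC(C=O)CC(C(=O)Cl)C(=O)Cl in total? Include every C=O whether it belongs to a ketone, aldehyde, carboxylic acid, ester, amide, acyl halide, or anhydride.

CH3OOC: ester, 1 C=O (running total 1).
CH(CHO): aldehyde, 1 C=O (running total 2).
CO: ketone, 1 C=O (running total 3).
CH(COOCH3): ester, 1 C=O (running total 4).
CH2CONHCH2: amide, 1 C=O (running total 5).
CH(NHCOCH3): amide, 1 C=O (running total 6).
CH2CONHCH2: amide, 1 C=O (running total 7).
CH(CHO): aldehyde, 1 C=O (running total 8).
CH(COCl): acyl halide, 1 C=O (running total 9).
COCl: acyl halide, 1 C=O (running total 10).

10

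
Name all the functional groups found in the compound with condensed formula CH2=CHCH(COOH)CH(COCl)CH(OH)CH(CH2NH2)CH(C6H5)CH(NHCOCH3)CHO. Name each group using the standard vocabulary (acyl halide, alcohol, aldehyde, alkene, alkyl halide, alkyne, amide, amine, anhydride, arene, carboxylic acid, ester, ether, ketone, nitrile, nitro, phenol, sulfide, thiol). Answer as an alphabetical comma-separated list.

acyl halide, alcohol, aldehyde, alkene, amide, amine, arene, carboxylic acid

C=C double bond → alkene.
pendant –COOH: carbonyl C bonded to C and –OH → carboxylic acid.
pendant –C(=O)X: carbonyl C bonded to C and halogen → acyl halide.
–OH on an sp³ carbon → alcohol (secondary).
pendant –CH2NH2: N on sp³ C, no adjacent C=O → amine.
pendant –C6H5: benzene ring → arene.
pendant –NHC(=O)CH3: N bonded to a carbonyl → amide (not amine).
terminal –CHO: carbonyl C bonded to H and C → aldehyde.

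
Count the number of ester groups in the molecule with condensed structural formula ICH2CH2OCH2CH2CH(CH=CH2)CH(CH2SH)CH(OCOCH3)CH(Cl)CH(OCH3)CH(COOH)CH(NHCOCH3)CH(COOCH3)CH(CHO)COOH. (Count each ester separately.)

2

halogen on an sp³ carbon → alkyl halide.
C–O–C with sp³ carbons on both sides and no adjacent C=O → ether.
pendant –CH=CH2: C=C double bond → alkene.
pendant –CH2SH → thiol.
pendant –OC(=O)CH3: an acyloxy group → ester.
halogen on an sp³ carbon → alkyl halide.
pendant –OCH3: C–O–C with sp³ C, no adjacent C=O → ether.
pendant –COOH: carbonyl C bonded to C and –OH → carboxylic acid.
pendant –NHC(=O)CH3: N bonded to a carbonyl → amide (not amine).
pendant –COOCH3: carbonyl C bonded to C and –OCH3 → ester.
pendant –CHO: carbonyl C bonded to C and H → aldehyde.
–COOH: carbonyl C bonded to –OH and C → carboxylic acid (the –OH is not a separate alcohol).
Ester appears at: CH(OCOCH3), CH(COOCH3) → 2.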